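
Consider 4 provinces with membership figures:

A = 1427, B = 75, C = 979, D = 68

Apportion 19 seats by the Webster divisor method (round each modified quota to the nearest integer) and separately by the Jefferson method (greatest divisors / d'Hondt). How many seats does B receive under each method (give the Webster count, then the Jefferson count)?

Webster: A 10, B 1, C 7, D 1.
Jefferson: A 11, B 0, C 8, D 0.
B gets 1 under Webster and 0 under Jefferson.

1 and 0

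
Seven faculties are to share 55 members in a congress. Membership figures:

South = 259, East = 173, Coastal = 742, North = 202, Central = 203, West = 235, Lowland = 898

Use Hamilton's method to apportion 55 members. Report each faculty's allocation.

South: 5; East: 4; Coastal: 15; North: 4; Central: 4; West: 5; Lowland: 18

Total 2712; standard divisor 2712/55 ≈ 49.309.
Standard quotas: South 5.253, East 3.508, Coastal 15.048, North 4.097, Central 4.117, West 4.766, Lowland 18.212.
Lower quotas: South 5, East 3, Coastal 15, North 4, Central 4, West 4, Lowland 18 (sum 53, leaving 2 seats).
Remainders in descending order: West 0.766, East 0.508, South 0.253, Lowland 0.212, Central 0.117, North 0.097, Coastal 0.048.
Largest remainders: West, East receive the extra seats.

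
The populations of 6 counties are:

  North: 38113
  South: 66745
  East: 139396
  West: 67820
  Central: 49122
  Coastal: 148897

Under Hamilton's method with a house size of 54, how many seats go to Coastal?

The standard divisor is 510093/54 ≈ 9446.167.
Standard quotas: North 4.0348, South 7.0658, East 14.7569, West 7.1796, Central 5.2002, Coastal 15.7627.
Lower quotas: North 4, South 7, East 14, West 7, Central 5, Coastal 15 (sum 52, leaving 2 seats).
Remainders in descending order: Coastal 0.7627, East 0.7569, Central 0.2002, West 0.1796, South 0.0658, North 0.0348.
Largest remainders: Coastal, East receive the extra seats.
Coastal receives 16.

16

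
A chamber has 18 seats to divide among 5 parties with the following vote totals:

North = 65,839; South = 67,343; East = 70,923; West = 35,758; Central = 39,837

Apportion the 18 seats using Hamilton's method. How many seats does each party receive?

North 4, South 4, East 5, West 2, Central 3

The standard divisor is 279700/18 ≈ 15538.889.
Standard quotas: North 4.2370, South 4.3338, East 4.5642, West 2.3012, Central 2.5637.
Lower quotas: North 4, South 4, East 4, West 2, Central 2 (sum 16, leaving 2 seats).
Remainders in descending order: East 0.5642, Central 0.5637, South 0.3338, West 0.3012, North 0.2370.
Largest remainders: East, Central receive the extra seats.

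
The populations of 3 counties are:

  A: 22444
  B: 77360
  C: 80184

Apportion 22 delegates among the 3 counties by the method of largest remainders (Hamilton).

A: 3, B: 9, C: 10

The standard divisor is 179988/22 ≈ 8181.273.
Standard quotas: A 2.7433, B 9.4557, C 9.8009.
Lower quotas: A 2, B 9, C 9 (sum 20, leaving 2 seats).
Remainders in descending order: C 0.8009, A 0.7433, B 0.4557.
The surplus seats go to C, A.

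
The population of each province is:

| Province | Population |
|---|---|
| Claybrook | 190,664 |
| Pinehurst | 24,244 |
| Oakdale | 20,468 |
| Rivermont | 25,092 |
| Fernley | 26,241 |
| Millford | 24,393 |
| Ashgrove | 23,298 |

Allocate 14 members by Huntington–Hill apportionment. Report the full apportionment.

Claybrook 8, Pinehurst 1, Oakdale 1, Rivermont 1, Fernley 1, Millford 1, Ashgrove 1

With divisor 23974: modified quotas Claybrook 7.953, Pinehurst 1.011, Oakdale 0.854, Rivermont 1.047, Fernley 1.095, Millford 1.017, Ashgrove 0.972.
Geometric-mean thresholds: Claybrook √(7·8)=7.483, Pinehurst √(1·2)=1.414, Oakdale (min 1), Rivermont √(1·2)=1.414, Fernley √(1·2)=1.414, Millford √(1·2)=1.414, Ashgrove (min 1).
Each quota rounded against its threshold gives Claybrook 8, Pinehurst 1, Oakdale 1, Rivermont 1, Fernley 1, Millford 1, Ashgrove 1 (total 14).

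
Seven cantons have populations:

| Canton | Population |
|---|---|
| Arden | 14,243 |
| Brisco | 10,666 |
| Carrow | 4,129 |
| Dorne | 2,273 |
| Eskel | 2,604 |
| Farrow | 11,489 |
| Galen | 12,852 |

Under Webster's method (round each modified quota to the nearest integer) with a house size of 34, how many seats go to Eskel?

2

Standard divisor 58256/34 ≈ 1713.412; standard quotas: Arden 8.313, Brisco 6.225, Carrow 2.410, Dorne 1.327, Eskel 1.520, Farrow 6.705, Galen 7.501.
Rounding to the nearest integer gives Arden 8, Brisco 6, Carrow 2, Dorne 1, Eskel 2, Farrow 7, Galen 8 — total 34, matching the house size, so no adjustment is needed.
Eskel receives 2.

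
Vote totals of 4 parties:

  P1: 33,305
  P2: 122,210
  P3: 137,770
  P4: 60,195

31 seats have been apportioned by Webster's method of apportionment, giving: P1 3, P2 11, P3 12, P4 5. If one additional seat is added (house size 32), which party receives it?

P3

Priority for the next seat is population ÷ (current seats + 0.5).
Priorities: P1 9515.714, P2 10626.957, P3 11021.600, P4 10944.545.
Highest priority: P3.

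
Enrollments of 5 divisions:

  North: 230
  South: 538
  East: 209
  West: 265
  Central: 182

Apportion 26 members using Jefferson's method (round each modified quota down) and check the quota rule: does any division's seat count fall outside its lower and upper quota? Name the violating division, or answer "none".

none

Standard quotas: North 4.199, South 9.823, East 3.816, West 4.838, Central 3.323.
Jefferson allocation: North 4, South 10, East 4, West 5, Central 3.
Every allocation lies between the lower and upper quota.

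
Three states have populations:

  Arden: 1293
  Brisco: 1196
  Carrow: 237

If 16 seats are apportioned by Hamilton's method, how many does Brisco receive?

7

The standard divisor is 2726/16 ≈ 170.375.
Standard quotas: Arden 7.589, Brisco 7.020, Carrow 1.391.
Lower quotas: Arden 7, Brisco 7, Carrow 1 (sum 15, leaving 1 seat).
Remainders in descending order: Arden 0.589, Carrow 0.391, Brisco 0.020.
The surplus seat goes to Arden.
Brisco receives 7.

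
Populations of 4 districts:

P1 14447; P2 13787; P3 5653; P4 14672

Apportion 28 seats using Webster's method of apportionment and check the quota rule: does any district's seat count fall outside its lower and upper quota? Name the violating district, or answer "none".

Standard quotas: P1 8.330, P2 7.950, P3 3.260, P4 8.460.
Webster allocation: P1 8, P2 8, P3 3, P4 9.
Every allocation lies between the lower and upper quota.

none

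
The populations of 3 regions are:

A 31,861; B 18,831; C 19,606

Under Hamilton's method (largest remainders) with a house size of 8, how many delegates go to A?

Total 70298; standard divisor 70298/8 ≈ 8787.25.
Standard quotas: A 3.6258, B 2.1430, C 2.2312.
Lower quotas: A 3, B 2, C 2 (sum 7, leaving 1 seat).
Remainders in descending order: A 0.6258, C 0.2312, B 0.1430.
The surplus seat goes to A.
A receives 4.

4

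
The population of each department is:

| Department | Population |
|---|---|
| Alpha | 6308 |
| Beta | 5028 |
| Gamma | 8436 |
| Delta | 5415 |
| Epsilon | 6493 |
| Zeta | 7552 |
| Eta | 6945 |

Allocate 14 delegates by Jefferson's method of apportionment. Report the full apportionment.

Alpha=2, Beta=1, Gamma=3, Delta=2, Epsilon=2, Zeta=2, Eta=2

Standard divisor 46177/14 ≈ 3298.357; standard quotas: Alpha 1.912, Beta 1.524, Gamma 2.558, Delta 1.642, Epsilon 1.969, Zeta 2.290, Eta 2.106.
Rounding down gives 1, 1, 2, 1, 1, 2, 2 = 10 seats, so the divisor must be adjusted.
With modified divisor 2600: modified quotas Alpha 2.426, Beta 1.934, Gamma 3.245, Delta 2.083, Epsilon 2.497, Zeta 2.905, Eta 2.671.
Rounding down: Alpha 2, Beta 1, Gamma 3, Delta 2, Epsilon 2, Zeta 2, Eta 2 (total 14).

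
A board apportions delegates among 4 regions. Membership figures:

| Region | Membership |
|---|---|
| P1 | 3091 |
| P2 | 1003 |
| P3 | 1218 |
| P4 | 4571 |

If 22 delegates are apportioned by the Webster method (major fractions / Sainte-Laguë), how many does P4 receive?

Standard divisor 9883/22 ≈ 449.227; standard quotas: P1 6.881, P2 2.233, P3 2.711, P4 10.175.
Rounding to the nearest integer gives P1 7, P2 2, P3 3, P4 10 — total 22, matching the house size, so no adjustment is needed.
P4 receives 10.

10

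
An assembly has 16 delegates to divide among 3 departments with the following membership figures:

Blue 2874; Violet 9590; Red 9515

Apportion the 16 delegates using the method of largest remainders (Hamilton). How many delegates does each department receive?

Blue: 2, Violet: 7, Red: 7

Total 21979; standard divisor 21979/16 ≈ 1373.688.
Standard quotas: Blue 2.0922, Violet 6.9812, Red 6.9266.
Lower quotas: Blue 2, Violet 6, Red 6 (sum 14, leaving 2 seats).
Remainders in descending order: Violet 0.9812, Red 0.9266, Blue 0.0922.
The surplus seats go to Violet, Red.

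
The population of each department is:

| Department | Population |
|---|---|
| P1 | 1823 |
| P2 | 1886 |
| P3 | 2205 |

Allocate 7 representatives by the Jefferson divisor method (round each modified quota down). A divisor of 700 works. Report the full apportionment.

P1 2, P2 2, P3 3

With modified divisor 700: modified quotas P1 2.604, P2 2.694, P3 3.150.
Rounding down: P1 2, P2 2, P3 3 (total 7).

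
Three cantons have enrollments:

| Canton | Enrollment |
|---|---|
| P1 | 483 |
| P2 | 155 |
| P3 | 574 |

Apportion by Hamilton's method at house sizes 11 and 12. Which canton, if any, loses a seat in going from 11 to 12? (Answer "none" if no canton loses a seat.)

At 11 seats: P1 4, P2 2, P3 5.
At 12 seats: P1 5, P2 1, P3 6.
P2 drops from 2 to 1.

P2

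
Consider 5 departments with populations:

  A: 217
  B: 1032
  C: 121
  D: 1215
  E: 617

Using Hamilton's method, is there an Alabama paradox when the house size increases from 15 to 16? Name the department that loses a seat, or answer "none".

none

At 15 seats: A 1, B 5, C 0, D 6, E 3.
At 16 seats: A 1, B 5, C 1, D 6, E 3.
No department's allocation decreased.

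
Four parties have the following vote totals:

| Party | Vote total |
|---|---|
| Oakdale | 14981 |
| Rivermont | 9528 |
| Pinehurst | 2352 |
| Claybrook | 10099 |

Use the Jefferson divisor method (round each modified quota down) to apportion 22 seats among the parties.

Oakdale 9; Rivermont 6; Pinehurst 1; Claybrook 6

Standard divisor 36960/22 ≈ 1680; standard quotas: Oakdale 8.917, Rivermont 5.671, Pinehurst 1.400, Claybrook 6.011.
Rounding down gives 8, 5, 1, 6 = 20 seats, so the divisor must be adjusted.
With modified divisor 1540: modified quotas Oakdale 9.728, Rivermont 6.187, Pinehurst 1.527, Claybrook 6.558.
Rounding down: Oakdale 9, Rivermont 6, Pinehurst 1, Claybrook 6 (total 22).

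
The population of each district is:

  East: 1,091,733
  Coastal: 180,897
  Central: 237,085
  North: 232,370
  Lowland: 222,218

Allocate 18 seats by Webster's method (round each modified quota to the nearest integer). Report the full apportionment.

East 10; Coastal 2; Central 2; North 2; Lowland 2

Standard divisor 1964303/18 ≈ 109127.944; standard quotas: East 10.004, Coastal 1.658, Central 2.173, North 2.129, Lowland 2.036.
Rounding to the nearest integer gives East 10, Coastal 2, Central 2, North 2, Lowland 2 — total 18, matching the house size, so no adjustment is needed.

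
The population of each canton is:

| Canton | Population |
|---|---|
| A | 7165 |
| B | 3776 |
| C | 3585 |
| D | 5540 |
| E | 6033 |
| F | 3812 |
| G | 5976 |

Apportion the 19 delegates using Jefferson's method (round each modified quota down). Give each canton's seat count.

Standard divisor 35887/19 ≈ 1888.789; standard quotas: A 3.793, B 1.999, C 1.898, D 2.933, E 3.194, F 2.018, G 3.164.
Rounding down gives 3, 1, 1, 2, 3, 2, 3 = 15 seats, so the divisor must be adjusted.
With modified divisor 1600: modified quotas A 4.478, B 2.360, C 2.241, D 3.462, E 3.771, F 2.382, G 3.735.
Rounding down: A 4, B 2, C 2, D 3, E 3, F 2, G 3 (total 19).

A: 4, B: 2, C: 2, D: 3, E: 3, F: 2, G: 3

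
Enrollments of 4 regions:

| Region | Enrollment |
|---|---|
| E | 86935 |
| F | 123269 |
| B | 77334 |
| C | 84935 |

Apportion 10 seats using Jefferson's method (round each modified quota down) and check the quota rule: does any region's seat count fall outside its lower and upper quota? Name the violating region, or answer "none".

none

Standard quotas: E 2.334, F 3.309, B 2.076, C 2.280.
Jefferson allocation: E 2, F 4, B 2, C 2.
Every allocation lies between the lower and upper quota.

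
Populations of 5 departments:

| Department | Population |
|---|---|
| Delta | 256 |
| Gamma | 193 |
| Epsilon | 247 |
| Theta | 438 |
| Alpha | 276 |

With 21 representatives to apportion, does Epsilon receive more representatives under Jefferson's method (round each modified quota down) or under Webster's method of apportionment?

Jefferson: Delta 4, Gamma 3, Epsilon 3, Theta 7, Alpha 4.
Webster: Delta 4, Gamma 3, Epsilon 4, Theta 6, Alpha 4.
Epsilon gets 3 under Jefferson and 4 under Webster.

Webster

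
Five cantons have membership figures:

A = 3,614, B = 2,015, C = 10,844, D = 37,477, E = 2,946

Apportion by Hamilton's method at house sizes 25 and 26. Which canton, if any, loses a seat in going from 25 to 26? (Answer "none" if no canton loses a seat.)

At 25 seats: A 2, B 1, C 5, D 16, E 1.
At 26 seats: A 2, B 1, C 5, D 17, E 1.
No canton's allocation decreased.

none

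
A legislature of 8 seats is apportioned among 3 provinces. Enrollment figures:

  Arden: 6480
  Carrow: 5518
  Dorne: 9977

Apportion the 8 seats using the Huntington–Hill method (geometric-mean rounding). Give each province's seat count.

With divisor 2763: modified quotas Arden 2.345, Carrow 1.997, Dorne 3.611.
Geometric-mean thresholds: Arden √(2·3)=2.449, Carrow √(1·2)=1.414, Dorne √(3·4)=3.464.
Each quota rounded against its threshold gives Arden 2, Carrow 2, Dorne 4 (total 8).

Arden 2, Carrow 2, Dorne 4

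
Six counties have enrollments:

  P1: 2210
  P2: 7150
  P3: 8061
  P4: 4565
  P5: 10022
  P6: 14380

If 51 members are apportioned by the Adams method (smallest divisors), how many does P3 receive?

9

Standard divisor 46388/51 ≈ 909.569; standard quotas: P1 2.430, P2 7.861, P3 8.862, P4 5.019, P5 11.018, P6 15.810.
Rounding up gives 3, 8, 9, 6, 12, 16 = 54 seats, so the divisor must be adjusted.
With modified divisor 1000: modified quotas P1 2.210, P2 7.150, P3 8.061, P4 4.565, P5 10.022, P6 14.380.
Rounding up: P1 3, P2 8, P3 9, P4 5, P5 11, P6 15 (total 51).
P3 receives 9.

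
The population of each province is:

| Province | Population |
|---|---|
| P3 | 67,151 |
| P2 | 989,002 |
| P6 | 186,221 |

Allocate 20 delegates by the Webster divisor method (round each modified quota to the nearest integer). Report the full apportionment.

Standard divisor 1242374/20 ≈ 62118.7; standard quotas: P3 1.081, P2 15.921, P6 2.998.
Rounding to the nearest integer gives P3 1, P2 16, P6 3 — total 20, matching the house size, so no adjustment is needed.

P3=1, P2=16, P6=3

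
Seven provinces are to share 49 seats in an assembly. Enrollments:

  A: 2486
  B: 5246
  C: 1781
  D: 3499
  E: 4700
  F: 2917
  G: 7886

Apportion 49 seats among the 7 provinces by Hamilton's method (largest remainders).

A=4; B=9; C=3; D=6; E=8; F=5; G=14

Standard divisor: 28515 ÷ 49 ≈ 581.939.
Standard quotas: A 4.2719, B 9.0147, C 3.0605, D 6.0127, E 8.0765, F 5.0126, G 13.5513.
Lower quotas: A 4, B 9, C 3, D 6, E 8, F 5, G 13 (sum 48, leaving 1 seat).
Remainders in descending order: G 0.5513, A 0.2719, E 0.0765, C 0.0605, B 0.0147, D 0.0127, F 0.0126.
Largest remainder: G receives the extra seat.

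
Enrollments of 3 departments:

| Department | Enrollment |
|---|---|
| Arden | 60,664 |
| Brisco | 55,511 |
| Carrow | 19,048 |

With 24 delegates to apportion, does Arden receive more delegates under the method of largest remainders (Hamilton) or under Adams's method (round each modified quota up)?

Hamilton

Hamilton: Arden 11, Brisco 10, Carrow 3.
Adams: Arden 10, Brisco 10, Carrow 4.
Arden gets 11 under Hamilton and 10 under Adams.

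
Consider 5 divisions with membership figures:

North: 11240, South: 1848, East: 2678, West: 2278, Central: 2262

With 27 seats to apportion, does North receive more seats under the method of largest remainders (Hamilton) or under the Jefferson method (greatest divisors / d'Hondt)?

Hamilton: North 15, South 2, East 4, West 3, Central 3.
Jefferson: North 16, South 2, East 3, West 3, Central 3.
North gets 15 under Hamilton and 16 under Jefferson.

Jefferson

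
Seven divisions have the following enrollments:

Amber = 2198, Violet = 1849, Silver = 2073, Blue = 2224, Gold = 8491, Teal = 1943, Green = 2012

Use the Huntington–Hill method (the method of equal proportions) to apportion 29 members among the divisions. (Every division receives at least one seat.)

Amber 3, Violet 3, Silver 3, Blue 3, Gold 11, Teal 3, Green 3

With divisor 747: modified quotas Amber 2.942, Violet 2.475, Silver 2.775, Blue 2.977, Gold 11.367, Teal 2.601, Green 2.693.
Geometric-mean thresholds: Amber √(2·3)=2.449, Violet √(2·3)=2.449, Silver √(2·3)=2.449, Blue √(2·3)=2.449, Gold √(11·12)=11.489, Teal √(2·3)=2.449, Green √(2·3)=2.449.
Each quota rounded against its threshold gives Amber 3, Violet 3, Silver 3, Blue 3, Gold 11, Teal 3, Green 3 (total 29).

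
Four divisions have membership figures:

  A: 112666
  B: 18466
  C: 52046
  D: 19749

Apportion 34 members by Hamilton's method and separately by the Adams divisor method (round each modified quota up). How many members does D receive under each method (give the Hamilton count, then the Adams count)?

3 and 4

Hamilton: A 19, B 3, C 9, D 3.
Adams: A 18, B 3, C 9, D 4.
D gets 3 under Hamilton and 4 under Adams.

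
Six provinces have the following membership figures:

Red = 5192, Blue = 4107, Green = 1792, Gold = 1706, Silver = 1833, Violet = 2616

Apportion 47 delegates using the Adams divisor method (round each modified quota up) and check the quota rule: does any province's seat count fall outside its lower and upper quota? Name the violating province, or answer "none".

Standard quotas: Red 14.150, Blue 11.193, Green 4.884, Gold 4.649, Silver 4.995, Violet 7.129.
Adams allocation: Red 14, Blue 11, Green 5, Gold 5, Silver 5, Violet 7.
Every allocation lies between the lower and upper quota.

none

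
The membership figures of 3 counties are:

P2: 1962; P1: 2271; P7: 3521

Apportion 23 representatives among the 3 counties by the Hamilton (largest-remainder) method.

Standard divisor: 7754 ÷ 23 ≈ 337.13.
Standard quotas: P2 5.820, P1 6.736, P7 10.444.
Lower quotas: P2 5, P1 6, P7 10 (sum 21, leaving 2 seats).
Remainders in descending order: P2 0.820, P1 0.736, P7 0.444.
Largest remainders: P2, P1 receive the extra seats.

P2 6; P1 7; P7 10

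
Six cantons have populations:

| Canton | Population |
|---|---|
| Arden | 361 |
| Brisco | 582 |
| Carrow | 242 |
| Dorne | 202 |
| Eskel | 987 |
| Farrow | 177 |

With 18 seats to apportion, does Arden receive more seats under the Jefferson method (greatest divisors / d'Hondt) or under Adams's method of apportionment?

Jefferson: Arden 2, Brisco 4, Carrow 2, Dorne 1, Eskel 8, Farrow 1.
Adams: Arden 3, Brisco 4, Carrow 2, Dorne 2, Eskel 6, Farrow 1.
Arden gets 2 under Jefferson and 3 under Adams.

Adams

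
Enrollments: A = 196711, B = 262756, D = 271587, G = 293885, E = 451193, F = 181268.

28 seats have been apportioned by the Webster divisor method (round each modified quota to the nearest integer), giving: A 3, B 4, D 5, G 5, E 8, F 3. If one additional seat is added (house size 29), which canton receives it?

Priority for the next seat is population ÷ (current seats + 0.5).
Priorities: A 56203.143, B 58390.222, D 49379.455, G 53433.636, E 53081.529, F 51790.857.
Highest priority: B.

B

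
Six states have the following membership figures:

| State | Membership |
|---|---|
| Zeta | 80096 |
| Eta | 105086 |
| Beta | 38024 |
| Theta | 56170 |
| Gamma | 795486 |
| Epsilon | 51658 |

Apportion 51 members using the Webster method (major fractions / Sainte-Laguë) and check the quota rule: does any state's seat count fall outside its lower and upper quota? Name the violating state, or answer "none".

Standard quotas: Zeta 3.626, Eta 4.757, Beta 1.721, Theta 2.543, Gamma 36.013, Epsilon 2.339.
Webster allocation: Zeta 4, Eta 5, Beta 2, Theta 3, Gamma 35, Epsilon 2.
Gamma has quota 36.013 (lower 36, upper 37) but receives 35 — outside the quota interval.

Gamma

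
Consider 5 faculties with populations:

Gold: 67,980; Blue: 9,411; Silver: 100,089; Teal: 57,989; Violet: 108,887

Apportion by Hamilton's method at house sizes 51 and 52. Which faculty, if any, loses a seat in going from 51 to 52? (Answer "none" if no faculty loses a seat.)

none

At 51 seats: Gold 10, Blue 1, Silver 15, Teal 9, Violet 16.
At 52 seats: Gold 10, Blue 1, Silver 15, Teal 9, Violet 17.
No faculty's allocation decreased.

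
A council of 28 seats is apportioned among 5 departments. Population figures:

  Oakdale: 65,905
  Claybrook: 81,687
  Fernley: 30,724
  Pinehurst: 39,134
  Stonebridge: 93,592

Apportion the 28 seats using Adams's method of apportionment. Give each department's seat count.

Oakdale 6, Claybrook 7, Fernley 3, Pinehurst 4, Stonebridge 8

Standard divisor 311042/28 ≈ 11108.643; standard quotas: Oakdale 5.933, Claybrook 7.353, Fernley 2.766, Pinehurst 3.523, Stonebridge 8.425.
Rounding up gives 6, 8, 3, 4, 9 = 30 seats, so the divisor must be adjusted.
With modified divisor 12400: modified quotas Oakdale 5.315, Claybrook 6.588, Fernley 2.478, Pinehurst 3.156, Stonebridge 7.548.
Rounding up: Oakdale 6, Claybrook 7, Fernley 3, Pinehurst 4, Stonebridge 8 (total 28).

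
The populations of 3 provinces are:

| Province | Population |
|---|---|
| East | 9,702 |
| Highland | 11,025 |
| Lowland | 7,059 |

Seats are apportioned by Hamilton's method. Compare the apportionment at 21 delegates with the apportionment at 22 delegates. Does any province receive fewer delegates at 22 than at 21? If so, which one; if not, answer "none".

Lowland

At 21 seats: East 7, Highland 8, Lowland 6.
At 22 seats: East 8, Highland 9, Lowland 5.
Lowland drops from 6 to 5.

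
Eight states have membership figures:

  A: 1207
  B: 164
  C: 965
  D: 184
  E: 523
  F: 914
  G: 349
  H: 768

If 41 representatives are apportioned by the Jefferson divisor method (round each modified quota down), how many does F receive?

Standard divisor 5074/41 ≈ 123.756; standard quotas: A 9.753, B 1.325, C 7.798, D 1.487, E 4.226, F 7.385, G 2.820, H 6.206.
Rounding down gives 9, 1, 7, 1, 4, 7, 2, 6 = 37 seats, so the divisor must be adjusted.
With modified divisor 112: modified quotas A 10.777, B 1.464, C 8.616, D 1.643, E 4.670, F 8.161, G 3.116, H 6.857.
Rounding down: A 10, B 1, C 8, D 1, E 4, F 8, G 3, H 6 (total 41).
F receives 8.

8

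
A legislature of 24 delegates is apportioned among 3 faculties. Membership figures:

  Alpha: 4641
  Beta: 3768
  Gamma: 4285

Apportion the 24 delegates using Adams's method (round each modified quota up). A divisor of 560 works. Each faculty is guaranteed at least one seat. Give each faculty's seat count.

Alpha 9; Beta 7; Gamma 8

With modified divisor 560: modified quotas Alpha 8.287, Beta 6.729, Gamma 7.652.
Rounding up: Alpha 9, Beta 7, Gamma 8 (total 24).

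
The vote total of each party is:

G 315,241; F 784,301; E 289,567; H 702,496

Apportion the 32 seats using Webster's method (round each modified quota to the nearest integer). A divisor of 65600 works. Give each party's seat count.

With modified divisor 65600: modified quotas G 4.806, F 11.956, E 4.414, H 10.709.
Rounding to the nearest integer: G 5, F 12, E 4, H 11 (total 32).

G 5, F 12, E 4, H 11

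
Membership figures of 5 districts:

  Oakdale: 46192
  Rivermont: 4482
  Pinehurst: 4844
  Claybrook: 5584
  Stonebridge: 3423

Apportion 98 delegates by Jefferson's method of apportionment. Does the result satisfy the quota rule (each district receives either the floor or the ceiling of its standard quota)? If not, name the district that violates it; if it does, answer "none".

Oakdale

Standard quotas: Oakdale 70.156, Rivermont 6.807, Pinehurst 7.357, Claybrook 8.481, Stonebridge 5.199.
Jefferson allocation: Oakdale 72, Rivermont 6, Pinehurst 7, Claybrook 8, Stonebridge 5.
Oakdale has quota 70.156 (lower 70, upper 71) but receives 72 — outside the quota interval.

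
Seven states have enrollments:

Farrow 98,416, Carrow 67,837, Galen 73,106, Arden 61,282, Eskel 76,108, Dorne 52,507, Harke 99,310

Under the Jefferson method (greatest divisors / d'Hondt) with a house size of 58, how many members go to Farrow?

11

Standard divisor 528566/58 ≈ 9113.207; standard quotas: Farrow 10.799, Carrow 7.444, Galen 8.022, Arden 6.725, Eskel 8.351, Dorne 5.762, Harke 10.897.
Rounding down gives 10, 7, 8, 6, 8, 5, 10 = 54 seats, so the divisor must be adjusted.
With modified divisor 8600: modified quotas Farrow 11.444, Carrow 7.888, Galen 8.501, Arden 7.126, Eskel 8.850, Dorne 6.105, Harke 11.548.
Rounding down: Farrow 11, Carrow 7, Galen 8, Arden 7, Eskel 8, Dorne 6, Harke 11 (total 58).
Farrow receives 11.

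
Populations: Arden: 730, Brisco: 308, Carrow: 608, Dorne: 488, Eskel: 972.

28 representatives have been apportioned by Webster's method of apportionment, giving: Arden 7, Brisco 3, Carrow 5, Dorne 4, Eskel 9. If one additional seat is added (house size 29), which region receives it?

Carrow

Priority for the next seat is population ÷ (current seats + 0.5).
Priorities: Arden 97.333, Brisco 88.000, Carrow 110.545, Dorne 108.444, Eskel 102.316.
Highest priority: Carrow.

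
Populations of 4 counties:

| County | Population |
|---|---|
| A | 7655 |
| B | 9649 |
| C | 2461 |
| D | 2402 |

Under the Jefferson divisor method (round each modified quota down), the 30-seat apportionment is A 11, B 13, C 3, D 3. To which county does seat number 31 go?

B

Priority for the next seat is population ÷ (current seats + 1).
Priorities: A 637.917, B 689.214, C 615.250, D 600.500.
Highest priority: B.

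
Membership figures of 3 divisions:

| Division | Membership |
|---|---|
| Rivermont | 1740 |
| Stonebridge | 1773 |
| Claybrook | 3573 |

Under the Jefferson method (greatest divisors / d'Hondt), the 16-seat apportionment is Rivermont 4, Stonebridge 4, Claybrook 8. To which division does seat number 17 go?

Claybrook

Priority for the next seat is population ÷ (current seats + 1).
Priorities: Rivermont 348.000, Stonebridge 354.600, Claybrook 397.000.
Highest priority: Claybrook.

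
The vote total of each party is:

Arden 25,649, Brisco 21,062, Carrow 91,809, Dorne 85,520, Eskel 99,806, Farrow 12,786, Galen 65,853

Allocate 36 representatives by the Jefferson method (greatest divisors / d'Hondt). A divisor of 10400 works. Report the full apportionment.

With modified divisor 10400: modified quotas Arden 2.466, Brisco 2.025, Carrow 8.828, Dorne 8.223, Eskel 9.597, Farrow 1.229, Galen 6.332.
Rounding down: Arden 2, Brisco 2, Carrow 8, Dorne 8, Eskel 9, Farrow 1, Galen 6 (total 36).

Arden=2; Brisco=2; Carrow=8; Dorne=8; Eskel=9; Farrow=1; Galen=6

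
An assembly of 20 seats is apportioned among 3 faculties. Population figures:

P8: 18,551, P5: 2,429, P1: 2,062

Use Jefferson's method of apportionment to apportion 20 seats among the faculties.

Standard divisor 23042/20 ≈ 1152.1; standard quotas: P8 16.102, P5 2.108, P1 1.790.
Rounding down gives 16, 2, 1 = 19 seats, so the divisor must be adjusted.
With modified divisor 1060: modified quotas P8 17.501, P5 2.292, P1 1.945.
Rounding down: P8 17, P5 2, P1 1 (total 20).

P8=17, P5=2, P1=1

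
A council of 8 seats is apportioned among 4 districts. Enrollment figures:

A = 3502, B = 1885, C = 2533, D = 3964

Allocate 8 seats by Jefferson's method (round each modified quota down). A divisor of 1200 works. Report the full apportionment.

With modified divisor 1200: modified quotas A 2.918, B 1.571, C 2.111, D 3.303.
Rounding down: A 2, B 1, C 2, D 3 (total 8).

A 2, B 1, C 2, D 3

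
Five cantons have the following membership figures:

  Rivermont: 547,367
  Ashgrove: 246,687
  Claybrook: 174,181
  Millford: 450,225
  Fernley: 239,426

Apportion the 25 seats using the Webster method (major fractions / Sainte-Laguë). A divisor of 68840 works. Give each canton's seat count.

Rivermont 8; Ashgrove 4; Claybrook 3; Millford 7; Fernley 3

With modified divisor 68840: modified quotas Rivermont 7.951, Ashgrove 3.583, Claybrook 2.530, Millford 6.540, Fernley 3.478.
Rounding to the nearest integer: Rivermont 8, Ashgrove 4, Claybrook 3, Millford 7, Fernley 3 (total 25).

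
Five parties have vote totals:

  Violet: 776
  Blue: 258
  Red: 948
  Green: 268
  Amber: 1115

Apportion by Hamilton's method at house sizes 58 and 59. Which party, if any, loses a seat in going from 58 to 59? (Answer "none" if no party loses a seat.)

At 58 seats: Violet 13, Blue 5, Red 16, Green 5, Amber 19.
At 59 seats: Violet 14, Blue 4, Red 17, Green 5, Amber 19.
Blue drops from 5 to 4.

Blue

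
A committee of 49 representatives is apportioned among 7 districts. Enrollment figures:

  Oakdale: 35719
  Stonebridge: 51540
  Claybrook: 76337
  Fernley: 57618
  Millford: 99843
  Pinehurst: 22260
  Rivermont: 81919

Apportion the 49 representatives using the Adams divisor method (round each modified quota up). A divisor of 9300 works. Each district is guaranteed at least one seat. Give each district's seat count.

Oakdale 4; Stonebridge 6; Claybrook 9; Fernley 7; Millford 11; Pinehurst 3; Rivermont 9

With modified divisor 9300: modified quotas Oakdale 3.841, Stonebridge 5.542, Claybrook 8.208, Fernley 6.195, Millford 10.736, Pinehurst 2.394, Rivermont 8.808.
Rounding up: Oakdale 4, Stonebridge 6, Claybrook 9, Fernley 7, Millford 11, Pinehurst 3, Rivermont 9 (total 49).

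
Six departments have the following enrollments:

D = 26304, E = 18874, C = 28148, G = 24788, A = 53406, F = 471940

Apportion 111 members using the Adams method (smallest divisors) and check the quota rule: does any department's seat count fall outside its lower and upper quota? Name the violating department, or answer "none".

F

Standard quotas: D 4.683, E 3.360, C 5.011, G 4.413, A 9.508, F 84.024.
Adams allocation: D 5, E 4, C 5, G 5, A 10, F 82.
F has quota 84.024 (lower 84, upper 85) but receives 82 — outside the quota interval.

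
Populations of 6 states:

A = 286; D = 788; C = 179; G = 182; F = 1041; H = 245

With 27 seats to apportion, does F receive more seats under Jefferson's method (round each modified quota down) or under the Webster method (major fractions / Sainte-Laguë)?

Jefferson: A 3, D 8, C 1, G 2, F 11, H 2.
Webster: A 3, D 8, C 2, G 2, F 10, H 2.
F gets 11 under Jefferson and 10 under Webster.

Jefferson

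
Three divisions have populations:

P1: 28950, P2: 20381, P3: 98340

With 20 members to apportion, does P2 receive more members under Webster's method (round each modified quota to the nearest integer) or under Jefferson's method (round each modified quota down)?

Webster: P1 4, P2 3, P3 13.
Jefferson: P1 4, P2 2, P3 14.
P2 gets 3 under Webster and 2 under Jefferson.

Webster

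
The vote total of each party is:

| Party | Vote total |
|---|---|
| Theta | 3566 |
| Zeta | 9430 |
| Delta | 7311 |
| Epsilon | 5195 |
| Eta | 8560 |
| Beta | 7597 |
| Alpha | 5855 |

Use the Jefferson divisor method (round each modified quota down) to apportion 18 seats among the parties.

Theta 1, Zeta 4, Delta 3, Epsilon 2, Eta 3, Beta 3, Alpha 2

Standard divisor 47514/18 ≈ 2639.667; standard quotas: Theta 1.351, Zeta 3.572, Delta 2.770, Epsilon 1.968, Eta 3.243, Beta 2.878, Alpha 2.218.
Rounding down gives 1, 3, 2, 1, 3, 2, 2 = 14 seats, so the divisor must be adjusted.
With modified divisor 2200: modified quotas Theta 1.621, Zeta 4.286, Delta 3.323, Epsilon 2.361, Eta 3.891, Beta 3.453, Alpha 2.661.
Rounding down: Theta 1, Zeta 4, Delta 3, Epsilon 2, Eta 3, Beta 3, Alpha 2 (total 18).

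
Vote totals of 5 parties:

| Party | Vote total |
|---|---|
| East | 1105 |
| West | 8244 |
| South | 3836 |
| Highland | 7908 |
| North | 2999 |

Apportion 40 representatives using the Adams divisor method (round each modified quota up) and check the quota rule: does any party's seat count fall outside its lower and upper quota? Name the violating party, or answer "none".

none

Standard quotas: East 1.835, West 13.688, South 6.369, Highland 13.130, North 4.979.
Adams allocation: East 2, West 13, South 7, Highland 13, North 5.
Every allocation lies between the lower and upper quota.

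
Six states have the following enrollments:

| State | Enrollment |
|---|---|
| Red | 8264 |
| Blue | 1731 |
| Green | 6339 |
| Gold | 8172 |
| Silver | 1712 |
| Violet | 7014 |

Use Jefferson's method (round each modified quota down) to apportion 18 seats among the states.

Red 5, Blue 1, Green 3, Gold 4, Silver 1, Violet 4

Standard divisor 33232/18 ≈ 1846.222; standard quotas: Red 4.476, Blue 0.938, Green 3.433, Gold 4.426, Silver 0.927, Violet 3.799.
Rounding down gives 4, 0, 3, 4, 0, 3 = 14 seats, so the divisor must be adjusted.
With modified divisor 1644: modified quotas Red 5.027, Blue 1.053, Green 3.856, Gold 4.971, Silver 1.041, Violet 4.266.
Rounding down: Red 5, Blue 1, Green 3, Gold 4, Silver 1, Violet 4 (total 18).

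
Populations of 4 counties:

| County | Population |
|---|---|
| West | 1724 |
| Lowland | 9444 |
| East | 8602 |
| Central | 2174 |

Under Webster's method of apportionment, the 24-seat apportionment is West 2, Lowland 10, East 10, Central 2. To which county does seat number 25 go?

Priority for the next seat is population ÷ (current seats + 0.5).
Priorities: West 689.600, Lowland 899.429, East 819.238, Central 869.600.
Highest priority: Lowland.

Lowland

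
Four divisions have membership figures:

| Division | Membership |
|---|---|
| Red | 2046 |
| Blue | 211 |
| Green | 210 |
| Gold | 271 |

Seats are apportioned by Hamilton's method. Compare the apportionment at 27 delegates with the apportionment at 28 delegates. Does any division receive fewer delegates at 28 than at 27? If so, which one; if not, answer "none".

none

At 27 seats: Red 20, Blue 2, Green 2, Gold 3.
At 28 seats: Red 21, Blue 2, Green 2, Gold 3.
No division's allocation decreased.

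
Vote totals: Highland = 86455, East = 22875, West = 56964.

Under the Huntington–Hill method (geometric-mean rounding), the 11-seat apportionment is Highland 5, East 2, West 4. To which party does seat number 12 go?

Priority for the next seat is population ÷ (√(s·(s+1))).
Priorities: Highland 15784.451, East 9338.680, West 12737.538.
Highest priority: Highland.

Highland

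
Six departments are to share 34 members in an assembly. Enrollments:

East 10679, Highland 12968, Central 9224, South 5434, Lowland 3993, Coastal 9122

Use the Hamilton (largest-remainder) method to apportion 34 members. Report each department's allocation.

Total 51420; standard divisor 51420/34 ≈ 1512.353.
Standard quotas: East 7.0612, Highland 8.5747, Central 6.0991, South 3.5931, Lowland 2.6403, Coastal 6.0317.
Lower quotas: East 7, Highland 8, Central 6, South 3, Lowland 2, Coastal 6 (sum 32, leaving 2 seats).
Remainders in descending order: Lowland 0.6403, South 0.5931, Highland 0.5747, Central 0.0991, East 0.0612, Coastal 0.0317.
Largest remainders: Lowland, South receive the extra seats.

East 7; Highland 8; Central 6; South 4; Lowland 3; Coastal 6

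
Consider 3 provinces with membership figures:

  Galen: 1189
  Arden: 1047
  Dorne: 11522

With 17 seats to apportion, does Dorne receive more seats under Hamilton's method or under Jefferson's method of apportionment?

Jefferson

Hamilton: Galen 2, Arden 1, Dorne 14.
Jefferson: Galen 1, Arden 1, Dorne 15.
Dorne gets 14 under Hamilton and 15 under Jefferson.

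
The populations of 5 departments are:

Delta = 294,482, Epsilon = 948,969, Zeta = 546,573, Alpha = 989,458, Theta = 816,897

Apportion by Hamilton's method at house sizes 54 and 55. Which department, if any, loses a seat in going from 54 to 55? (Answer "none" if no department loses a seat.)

At 54 seats: Delta 5, Epsilon 14, Zeta 8, Alpha 15, Theta 12.
At 55 seats: Delta 5, Epsilon 15, Zeta 8, Alpha 15, Theta 12.
No department's allocation decreased.

none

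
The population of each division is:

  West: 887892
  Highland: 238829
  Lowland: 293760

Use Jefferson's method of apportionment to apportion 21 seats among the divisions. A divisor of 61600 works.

With modified divisor 61600: modified quotas West 14.414, Highland 3.877, Lowland 4.769.
Rounding down: West 14, Highland 3, Lowland 4 (total 21).

West 14, Highland 3, Lowland 4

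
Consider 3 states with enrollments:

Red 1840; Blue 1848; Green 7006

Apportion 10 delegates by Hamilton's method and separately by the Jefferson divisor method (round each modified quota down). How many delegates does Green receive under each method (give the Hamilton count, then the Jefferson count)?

6 and 7

Hamilton: Red 2, Blue 2, Green 6.
Jefferson: Red 1, Blue 2, Green 7.
Green gets 6 under Hamilton and 7 under Jefferson.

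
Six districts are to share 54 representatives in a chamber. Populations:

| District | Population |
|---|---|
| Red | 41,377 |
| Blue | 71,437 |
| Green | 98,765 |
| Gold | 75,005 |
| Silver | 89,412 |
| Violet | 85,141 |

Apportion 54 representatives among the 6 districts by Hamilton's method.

Red 5, Blue 8, Green 12, Gold 9, Silver 10, Violet 10

The standard divisor is 461137/54 ≈ 8539.574.
Standard quotas: Red 4.8453, Blue 8.3654, Green 11.5656, Gold 8.7832, Silver 10.4703, Violet 9.9702.
Lower quotas: Red 4, Blue 8, Green 11, Gold 8, Silver 10, Violet 9 (sum 50, leaving 4 seats).
Remainders in descending order: Violet 0.9702, Red 0.8453, Gold 0.7832, Green 0.5656, Silver 0.4703, Blue 0.3654.
The surplus seats go to Violet, Red, Gold, Green.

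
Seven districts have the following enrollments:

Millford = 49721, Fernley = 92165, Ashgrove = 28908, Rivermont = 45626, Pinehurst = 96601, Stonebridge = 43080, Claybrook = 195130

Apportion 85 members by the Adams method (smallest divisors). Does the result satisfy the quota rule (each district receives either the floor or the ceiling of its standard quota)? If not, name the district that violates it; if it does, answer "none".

Standard quotas: Millford 7.667, Fernley 14.212, Ashgrove 4.458, Rivermont 7.036, Pinehurst 14.896, Stonebridge 6.643, Claybrook 30.089.
Adams allocation: Millford 8, Fernley 14, Ashgrove 5, Rivermont 7, Pinehurst 15, Stonebridge 7, Claybrook 29.
Claybrook has quota 30.089 (lower 30, upper 31) but receives 29 — outside the quota interval.

Claybrook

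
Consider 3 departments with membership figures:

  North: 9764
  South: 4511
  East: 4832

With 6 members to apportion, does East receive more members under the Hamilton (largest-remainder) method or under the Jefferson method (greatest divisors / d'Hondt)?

Hamilton: North 3, South 1, East 2.
Jefferson: North 4, South 1, East 1.
East gets 2 under Hamilton and 1 under Jefferson.

Hamilton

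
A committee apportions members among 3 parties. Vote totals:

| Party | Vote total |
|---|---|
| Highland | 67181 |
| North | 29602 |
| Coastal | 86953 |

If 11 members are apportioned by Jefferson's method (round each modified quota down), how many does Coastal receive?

Standard divisor 183736/11 ≈ 16703.273; standard quotas: Highland 4.022, North 1.772, Coastal 5.206.
Rounding down gives 4, 1, 5 = 10 seats, so the divisor must be adjusted.
With modified divisor 14600: modified quotas Highland 4.601, North 2.028, Coastal 5.956.
Rounding down: Highland 4, North 2, Coastal 5 (total 11).
Coastal receives 5.

5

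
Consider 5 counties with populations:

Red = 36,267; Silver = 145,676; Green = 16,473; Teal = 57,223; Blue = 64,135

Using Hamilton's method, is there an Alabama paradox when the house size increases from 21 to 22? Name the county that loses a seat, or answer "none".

none

At 21 seats: Red 2, Silver 10, Green 1, Teal 4, Blue 4.
At 22 seats: Red 3, Silver 10, Green 1, Teal 4, Blue 4.
No county's allocation decreased.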